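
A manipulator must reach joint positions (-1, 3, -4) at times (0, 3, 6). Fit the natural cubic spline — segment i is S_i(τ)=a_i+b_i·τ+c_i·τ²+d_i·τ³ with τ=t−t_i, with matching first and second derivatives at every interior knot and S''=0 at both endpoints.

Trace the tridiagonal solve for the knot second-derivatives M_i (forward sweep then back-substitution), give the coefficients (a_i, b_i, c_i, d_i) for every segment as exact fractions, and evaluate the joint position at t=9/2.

  seg 0: a=-1 b=9/4 c=0 d=-11/108
  seg 1: a=3 b=-1/2 c=-11/12 d=11/108
S(9/2) = 17/32

Δ: Δ0=4/3, Δ1=-7/3
row 1: diag=12, rhs=-22; c'=1/4, d'=-11/6
back: M1=-11/6
M: M0=0, M1=-11/6, M2=0
seg 0: a=-1, c=M0/2=0, d=(M1−M0)/(6·3)=-11/108, b=Δ0−h0·(2M0+M1)/6=9/4
seg 1: a=3, c=M1/2=-11/12, d=(M2−M1)/(6·3)=11/108, b=Δ1−h1·(2M1+M2)/6=-1/2
t_q=9/2 → seg 1, τ=3/2; S=3+-1/2·τ+-11/12·τ²+11/108·τ³=17/32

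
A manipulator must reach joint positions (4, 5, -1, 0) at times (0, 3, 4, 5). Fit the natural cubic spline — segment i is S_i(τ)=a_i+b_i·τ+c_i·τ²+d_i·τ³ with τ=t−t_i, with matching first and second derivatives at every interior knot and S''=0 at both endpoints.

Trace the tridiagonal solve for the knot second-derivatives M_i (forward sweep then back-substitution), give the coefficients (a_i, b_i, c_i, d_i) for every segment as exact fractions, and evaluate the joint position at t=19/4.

  seg 0: a=4 b=322/93 c=0 d=-97/279
  seg 1: a=5 b=-551/93 c=-97/31 d=284/93
  seg 2: a=-1 b=-281/93 c=187/31 d=-187/93
S(19/4) = -1431/1984

Δ: Δ0=1/3, Δ1=-6, Δ2=1
row 1: diag=8, rhs=-38; c'=1/8, d'=-19/4
row 2: denom=4−1·1/8=31/8; d'=(42−1·-19/4)/(31/8)=374/31
back: M2=374/31
back: M1=-19/4−1/8·374/31=-194/31
M: M0=0, M1=-194/31, M2=374/31, M3=0
seg 0: a=4, c=M0/2=0, d=(M1−M0)/(6·3)=-97/279, b=Δ0−h0·(2M0+M1)/6=322/93
seg 1: a=5, c=M1/2=-97/31, d=(M2−M1)/(6·1)=284/93, b=Δ1−h1·(2M1+M2)/6=-551/93
seg 2: a=-1, c=M2/2=187/31, d=(M3−M2)/(6·1)=-187/93, b=Δ2−h2·(2M2+M3)/6=-281/93
t_q=19/4 → seg 2, τ=3/4; S=-1+-281/93·τ+187/31·τ²+-187/93·τ³=-1431/1984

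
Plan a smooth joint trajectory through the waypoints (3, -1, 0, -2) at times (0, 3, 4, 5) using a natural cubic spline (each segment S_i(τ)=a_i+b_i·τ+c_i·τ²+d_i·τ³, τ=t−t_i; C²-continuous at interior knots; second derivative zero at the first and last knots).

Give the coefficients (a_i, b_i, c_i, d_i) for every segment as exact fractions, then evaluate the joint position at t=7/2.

  seg 0: a=3 b=-235/93 c=0 d=37/279
  seg 1: a=-1 b=98/93 c=37/31 d=-116/93
  seg 2: a=0 b=-28/93 c=-79/31 d=79/93
S(7/2) = -41/124

Δ: Δ0=-4/3, Δ1=1, Δ2=-2
row 1: diag=8, rhs=14; c'=1/8, d'=7/4
row 2: denom=4−1·1/8=31/8; d'=(-18−1·7/4)/(31/8)=-158/31
back: M2=-158/31
back: M1=7/4−1/8·-158/31=74/31
M: M0=0, M1=74/31, M2=-158/31, M3=0
seg 0: a=3, c=M0/2=0, d=(M1−M0)/(6·3)=37/279, b=Δ0−h0·(2M0+M1)/6=-235/93
seg 1: a=-1, c=M1/2=37/31, d=(M2−M1)/(6·1)=-116/93, b=Δ1−h1·(2M1+M2)/6=98/93
seg 2: a=0, c=M2/2=-79/31, d=(M3−M2)/(6·1)=79/93, b=Δ2−h2·(2M2+M3)/6=-28/93
t_q=7/2 → seg 1, τ=1/2; S=-1+98/93·τ+37/31·τ²+-116/93·τ³=-41/124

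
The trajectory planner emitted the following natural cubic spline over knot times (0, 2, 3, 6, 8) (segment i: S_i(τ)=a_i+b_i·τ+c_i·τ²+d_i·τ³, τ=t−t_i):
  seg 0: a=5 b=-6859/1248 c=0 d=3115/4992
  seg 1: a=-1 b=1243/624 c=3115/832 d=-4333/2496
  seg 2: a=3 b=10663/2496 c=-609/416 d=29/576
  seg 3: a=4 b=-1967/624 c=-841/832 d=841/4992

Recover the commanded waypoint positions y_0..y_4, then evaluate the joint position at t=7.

y_0 = S_0(0) = a_0 = 5
y_1 = S_1(0) = a_1 = -1
y_2 = S_2(0) = a_2 = 3
y_3 = S_3(0) = a_3 = 4
y_4 = S_3(2) = -5
t_q=7 is in segment 3 (τ=1); S_3(τ)=9/1664

y_0=5 y_1=-1 y_2=3 y_3=4 y_4=-5
S(7) = 9/1664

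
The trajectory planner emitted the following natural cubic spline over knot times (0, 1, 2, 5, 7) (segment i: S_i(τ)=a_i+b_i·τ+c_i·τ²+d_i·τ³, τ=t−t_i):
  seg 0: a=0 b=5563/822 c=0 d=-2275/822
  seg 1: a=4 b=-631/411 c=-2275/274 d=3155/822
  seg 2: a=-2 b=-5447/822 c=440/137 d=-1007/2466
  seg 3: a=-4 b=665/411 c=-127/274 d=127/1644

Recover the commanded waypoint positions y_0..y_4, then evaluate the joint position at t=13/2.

y_0=0 y_1=4 y_2=-2 y_3=-4 y_4=-2
S(13/2) = -10325/4384

y_0 = S_0(0) = a_0 = 0
y_1 = S_1(0) = a_1 = 4
y_2 = S_2(0) = a_2 = -2
y_3 = S_3(0) = a_3 = -4
y_4 = S_3(2) = -2
t_q=13/2 is in segment 3 (τ=3/2); S_3(τ)=-10325/4384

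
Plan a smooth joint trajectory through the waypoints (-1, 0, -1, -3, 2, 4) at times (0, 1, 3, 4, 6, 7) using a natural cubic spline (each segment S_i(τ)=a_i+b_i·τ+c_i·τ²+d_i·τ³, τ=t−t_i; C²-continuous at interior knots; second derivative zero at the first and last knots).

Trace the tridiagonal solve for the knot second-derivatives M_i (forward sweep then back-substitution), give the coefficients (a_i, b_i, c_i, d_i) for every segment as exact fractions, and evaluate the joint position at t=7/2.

  seg 0: a=-1 b=1115/988 c=0 d=-127/988
  seg 1: a=0 b=367/494 c=-381/988 d=-233/1976
  seg 2: a=-1 b=-547/247 c=-270/247 d=17/13
  seg 3: a=-3 b=-118/247 c=699/247 d=-1325/1976
  seg 4: a=2 b=1381/494 c=-1179/988 d=393/988
S(7/2) = -337/152

Δ: Δ0=1, Δ1=-1/2, Δ2=-2, Δ3=5/2, Δ4=2
row 1: diag=6, rhs=-9; c'=1/3, d'=-3/2
row 2: denom=6−2·1/3=16/3; d'=(-9−2·-3/2)/(16/3)=-9/8
row 3: denom=6−1·3/16=93/16; d'=(27−1·-9/8)/(93/16)=150/31
row 4: denom=6−2·32/93=494/93; d'=(-3−2·150/31)/(494/93)=-1179/494
back: M4=-1179/494
back: M3=150/31−32/93·-1179/494=1398/247
back: M2=-9/8−3/16·1398/247=-540/247
back: M1=-3/2−1/3·-540/247=-381/494
M: M0=0, M1=-381/494, M2=-540/247, M3=1398/247, M4=-1179/494, M5=0
seg 0: a=-1, c=M0/2=0, d=(M1−M0)/(6·1)=-127/988, b=Δ0−h0·(2M0+M1)/6=1115/988
seg 1: a=0, c=M1/2=-381/988, d=(M2−M1)/(6·2)=-233/1976, b=Δ1−h1·(2M1+M2)/6=367/494
seg 2: a=-1, c=M2/2=-270/247, d=(M3−M2)/(6·1)=17/13, b=Δ2−h2·(2M2+M3)/6=-547/247
seg 3: a=-3, c=M3/2=699/247, d=(M4−M3)/(6·2)=-1325/1976, b=Δ3−h3·(2M3+M4)/6=-118/247
seg 4: a=2, c=M4/2=-1179/988, d=(M5−M4)/(6·1)=393/988, b=Δ4−h4·(2M4+M5)/6=1381/494
t_q=7/2 → seg 2, τ=1/2; S=-1+-547/247·τ+-270/247·τ²+17/13·τ³=-337/152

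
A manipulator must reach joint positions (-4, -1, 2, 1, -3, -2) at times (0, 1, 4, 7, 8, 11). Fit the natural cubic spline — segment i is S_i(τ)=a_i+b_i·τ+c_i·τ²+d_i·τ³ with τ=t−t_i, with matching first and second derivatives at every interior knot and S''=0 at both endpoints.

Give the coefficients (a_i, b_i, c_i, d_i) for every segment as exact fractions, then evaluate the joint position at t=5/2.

Δ: Δ0=3, Δ1=1, Δ2=-1/3, Δ3=-4, Δ4=1/3
row 1: diag=8, rhs=-12; c'=3/8, d'=-3/2
row 2: denom=12−3·3/8=87/8; d'=(-8−3·-3/2)/(87/8)=-28/87
row 3: denom=8−3·8/29=208/29; d'=(-22−3·-28/87)/(208/29)=-305/104
row 4: denom=8−1·29/208=1635/208; d'=(26−1·-305/104)/(1635/208)=2006/545
back: M4=2006/545
back: M3=-305/104−29/208·2006/545=-1878/545
back: M2=-28/87−8/29·-1878/545=1028/1635
back: M1=-3/2−3/8·1028/1635=-946/545
M: M0=0, M1=-946/545, M2=1028/1635, M3=-1878/545, M4=2006/545, M5=0
seg 0: a=-4, c=M0/2=0, d=(M1−M0)/(6·1)=-473/1635, b=Δ0−h0·(2M0+M1)/6=5378/1635
seg 1: a=-1, c=M1/2=-473/545, d=(M2−M1)/(6·3)=1933/14715, b=Δ1−h1·(2M1+M2)/6=3959/1635
seg 2: a=2, c=M2/2=514/1635, d=(M3−M2)/(6·3)=-3331/14715, b=Δ2−h2·(2M2+M3)/6=1244/1635
seg 3: a=1, c=M3/2=-939/545, d=(M4−M3)/(6·1)=1942/1635, b=Δ3−h3·(2M3+M4)/6=-1133/327
seg 4: a=-3, c=M4/2=1003/545, d=(M5−M4)/(6·3)=-1003/4905, b=Δ4−h4·(2M4+M5)/6=-5473/1635
t_q=5/2 → seg 1, τ=3/2; S=-1+3959/1635·τ+-473/545·τ²+1933/14715·τ³=979/872

  seg 0: a=-4 b=5378/1635 c=0 d=-473/1635
  seg 1: a=-1 b=3959/1635 c=-473/545 d=1933/14715
  seg 2: a=2 b=1244/1635 c=514/1635 d=-3331/14715
  seg 3: a=1 b=-1133/327 c=-939/545 d=1942/1635
  seg 4: a=-3 b=-5473/1635 c=1003/545 d=-1003/4905
S(5/2) = 979/872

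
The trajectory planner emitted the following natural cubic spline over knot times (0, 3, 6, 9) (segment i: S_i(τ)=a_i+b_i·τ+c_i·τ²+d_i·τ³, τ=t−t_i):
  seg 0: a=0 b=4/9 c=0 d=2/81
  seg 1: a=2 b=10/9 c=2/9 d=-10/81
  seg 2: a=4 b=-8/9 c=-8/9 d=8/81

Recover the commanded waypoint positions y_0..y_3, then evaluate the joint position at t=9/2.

y_0=0 y_1=2 y_2=4 y_3=-4
S(9/2) = 15/4

y_0 = S_0(0) = a_0 = 0
y_1 = S_1(0) = a_1 = 2
y_2 = S_2(0) = a_2 = 4
y_3 = S_2(3) = -4
t_q=9/2 is in segment 1 (τ=3/2); S_1(τ)=15/4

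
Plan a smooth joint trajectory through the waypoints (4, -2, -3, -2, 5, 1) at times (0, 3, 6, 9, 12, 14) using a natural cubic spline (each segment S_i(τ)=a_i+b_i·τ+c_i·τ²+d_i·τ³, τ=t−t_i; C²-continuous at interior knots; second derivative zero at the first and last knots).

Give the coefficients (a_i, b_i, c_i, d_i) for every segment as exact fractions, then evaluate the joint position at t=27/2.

  seg 0: a=4 b=-761/309 c=0 d=143/2781
  seg 1: a=-2 b=-332/309 c=143/309 d=-200/2781
  seg 2: a=-3 b=-74/309 c=-19/103 d=116/927
  seg 3: a=-2 b=628/309 c=97/103 d=-260/927
  seg 4: a=5 b=34/309 c=-163/103 d=163/618
S(27/2) = 4111/1648

Δ: Δ0=-2, Δ1=-1/3, Δ2=1/3, Δ3=7/3, Δ4=-2
row 1: diag=12, rhs=10; c'=1/4, d'=5/6
row 2: denom=12−3·1/4=45/4; d'=(4−3·5/6)/(45/4)=2/15
row 3: denom=12−3·4/15=56/5; d'=(12−3·2/15)/(56/5)=29/28
row 4: denom=10−3·15/56=515/56; d'=(-26−3·29/28)/(515/56)=-326/103
back: M4=-326/103
back: M3=29/28−15/56·-326/103=194/103
back: M2=2/15−4/15·194/103=-38/103
back: M1=5/6−1/4·-38/103=286/309
M: M0=0, M1=286/309, M2=-38/103, M3=194/103, M4=-326/103, M5=0
seg 0: a=4, c=M0/2=0, d=(M1−M0)/(6·3)=143/2781, b=Δ0−h0·(2M0+M1)/6=-761/309
seg 1: a=-2, c=M1/2=143/309, d=(M2−M1)/(6·3)=-200/2781, b=Δ1−h1·(2M1+M2)/6=-332/309
seg 2: a=-3, c=M2/2=-19/103, d=(M3−M2)/(6·3)=116/927, b=Δ2−h2·(2M2+M3)/6=-74/309
seg 3: a=-2, c=M3/2=97/103, d=(M4−M3)/(6·3)=-260/927, b=Δ3−h3·(2M3+M4)/6=628/309
seg 4: a=5, c=M4/2=-163/103, d=(M5−M4)/(6·2)=163/618, b=Δ4−h4·(2M4+M5)/6=34/309
t_q=27/2 → seg 4, τ=3/2; S=5+34/309·τ+-163/103·τ²+163/618·τ³=4111/1648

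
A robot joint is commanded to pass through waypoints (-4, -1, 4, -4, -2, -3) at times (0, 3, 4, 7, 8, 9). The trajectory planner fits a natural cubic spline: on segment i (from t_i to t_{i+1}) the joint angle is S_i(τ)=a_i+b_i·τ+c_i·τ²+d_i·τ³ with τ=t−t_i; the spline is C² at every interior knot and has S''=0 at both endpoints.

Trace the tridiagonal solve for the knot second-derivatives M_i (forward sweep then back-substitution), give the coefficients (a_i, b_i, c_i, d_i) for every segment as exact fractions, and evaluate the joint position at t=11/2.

  seg 0: a=-4 b=-1787/1665 c=0 d=3452/14985
  seg 1: a=-1 b=8569/1665 c=3452/1665 d=-1232/555
  seg 2: a=4 b=877/333 c=-7636/1665 d=14083/14985
  seg 3: a=-4 b=818/1665 c=2149/555 d=-787/333
  seg 4: a=-2 b=1907/1665 c=-1786/555 d=1786/1665
S(11/2) = 1189/1480

Δ: Δ0=1, Δ1=5, Δ2=-8/3, Δ3=2, Δ4=-1
row 1: diag=8, rhs=24; c'=1/8, d'=3
row 2: denom=8−1·1/8=63/8; d'=(-46−1·3)/(63/8)=-56/9
row 3: denom=8−3·8/21=48/7; d'=(28−3·-56/9)/(48/7)=245/36
row 4: denom=4−1·7/48=185/48; d'=(-18−1·245/36)/(185/48)=-3572/555
back: M4=-3572/555
back: M3=245/36−7/48·-3572/555=4298/555
back: M2=-56/9−8/21·4298/555=-15272/1665
back: M1=3−1/8·-15272/1665=6904/1665
M: M0=0, M1=6904/1665, M2=-15272/1665, M3=4298/555, M4=-3572/555, M5=0
seg 0: a=-4, c=M0/2=0, d=(M1−M0)/(6·3)=3452/14985, b=Δ0−h0·(2M0+M1)/6=-1787/1665
seg 1: a=-1, c=M1/2=3452/1665, d=(M2−M1)/(6·1)=-1232/555, b=Δ1−h1·(2M1+M2)/6=8569/1665
seg 2: a=4, c=M2/2=-7636/1665, d=(M3−M2)/(6·3)=14083/14985, b=Δ2−h2·(2M2+M3)/6=877/333
seg 3: a=-4, c=M3/2=2149/555, d=(M4−M3)/(6·1)=-787/333, b=Δ3−h3·(2M3+M4)/6=818/1665
seg 4: a=-2, c=M4/2=-1786/555, d=(M5−M4)/(6·1)=1786/1665, b=Δ4−h4·(2M4+M5)/6=1907/1665
t_q=11/2 → seg 2, τ=3/2; S=4+877/333·τ+-7636/1665·τ²+14083/14985·τ³=1189/1480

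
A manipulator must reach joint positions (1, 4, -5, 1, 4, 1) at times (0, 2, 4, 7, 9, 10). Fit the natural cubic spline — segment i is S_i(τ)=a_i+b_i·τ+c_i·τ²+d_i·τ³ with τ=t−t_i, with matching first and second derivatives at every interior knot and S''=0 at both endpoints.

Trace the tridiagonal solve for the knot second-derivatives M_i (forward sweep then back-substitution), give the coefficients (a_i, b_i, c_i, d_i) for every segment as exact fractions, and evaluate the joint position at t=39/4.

  seg 0: a=1 b=1649/478 c=0 d=-233/478
  seg 1: a=4 b=-1147/478 c=-699/239 d=224/239
  seg 2: a=-5 b=-1363/478 c=645/239 d=-517/1434
  seg 3: a=1 b=862/239 c=-261/478 d=-485/1912
  seg 4: a=4 b=-775/478 c=-1977/956 d=659/956
S(39/4) = 116957/61184

Δ: Δ0=3/2, Δ1=-9/2, Δ2=2, Δ3=3/2, Δ4=-3
row 1: diag=8, rhs=-36; c'=1/4, d'=-9/2
row 2: denom=10−2·1/4=19/2; d'=(39−2·-9/2)/(19/2)=96/19
row 3: denom=10−3·6/19=172/19; d'=(-3−3·96/19)/(172/19)=-345/172
row 4: denom=6−2·19/86=239/43; d'=(-27−2·-345/172)/(239/43)=-1977/478
back: M4=-1977/478
back: M3=-345/172−19/86·-1977/478=-261/239
back: M2=96/19−6/19·-261/239=1290/239
back: M1=-9/2−1/4·1290/239=-1398/239
M: M0=0, M1=-1398/239, M2=1290/239, M3=-261/239, M4=-1977/478, M5=0
seg 0: a=1, c=M0/2=0, d=(M1−M0)/(6·2)=-233/478, b=Δ0−h0·(2M0+M1)/6=1649/478
seg 1: a=4, c=M1/2=-699/239, d=(M2−M1)/(6·2)=224/239, b=Δ1−h1·(2M1+M2)/6=-1147/478
seg 2: a=-5, c=M2/2=645/239, d=(M3−M2)/(6·3)=-517/1434, b=Δ2−h2·(2M2+M3)/6=-1363/478
seg 3: a=1, c=M3/2=-261/478, d=(M4−M3)/(6·2)=-485/1912, b=Δ3−h3·(2M3+M4)/6=862/239
seg 4: a=4, c=M4/2=-1977/956, d=(M5−M4)/(6·1)=659/956, b=Δ4−h4·(2M4+M5)/6=-775/478
t_q=39/4 → seg 4, τ=3/4; S=4+-775/478·τ+-1977/956·τ²+659/956·τ³=116957/61184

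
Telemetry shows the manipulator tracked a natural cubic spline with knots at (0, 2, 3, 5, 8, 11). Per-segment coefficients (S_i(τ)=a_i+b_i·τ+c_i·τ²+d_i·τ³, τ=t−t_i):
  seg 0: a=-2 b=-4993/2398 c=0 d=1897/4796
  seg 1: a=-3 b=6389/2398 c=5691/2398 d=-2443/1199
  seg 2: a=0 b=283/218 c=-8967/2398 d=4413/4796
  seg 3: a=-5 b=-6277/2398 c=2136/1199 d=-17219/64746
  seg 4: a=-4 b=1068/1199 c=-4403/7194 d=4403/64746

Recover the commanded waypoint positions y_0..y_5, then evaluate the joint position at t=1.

y_0 = S_0(0) = a_0 = -2
y_1 = S_1(0) = a_1 = -3
y_2 = S_2(0) = a_2 = 0
y_3 = S_3(0) = a_3 = -5
y_4 = S_4(0) = a_4 = -4
y_5 = S_4(3) = -5
t_q=1 is in segment 0 (τ=1); S_0(τ)=-17681/4796

y_0=-2 y_1=-3 y_2=0 y_3=-5 y_4=-4 y_5=-5
S(1) = -17681/4796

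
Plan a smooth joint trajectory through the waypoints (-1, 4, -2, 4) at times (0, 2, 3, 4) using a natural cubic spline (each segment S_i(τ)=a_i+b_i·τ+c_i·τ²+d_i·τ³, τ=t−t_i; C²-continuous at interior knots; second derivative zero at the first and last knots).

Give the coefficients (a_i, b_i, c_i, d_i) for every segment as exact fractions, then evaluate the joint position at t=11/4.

  seg 0: a=-1 b=13/2 c=0 d=-1
  seg 1: a=4 b=-11/2 c=-6 d=11/2
  seg 2: a=-2 b=-1 c=21/2 d=-7/2
S(11/4) = -151/128

Δ: Δ0=5/2, Δ1=-6, Δ2=6
row 1: diag=6, rhs=-51; c'=1/6, d'=-17/2
row 2: denom=4−1·1/6=23/6; d'=(72−1·-17/2)/(23/6)=21
back: M2=21
back: M1=-17/2−1/6·21=-12
M: M0=0, M1=-12, M2=21, M3=0
seg 0: a=-1, c=M0/2=0, d=(M1−M0)/(6·2)=-1, b=Δ0−h0·(2M0+M1)/6=13/2
seg 1: a=4, c=M1/2=-6, d=(M2−M1)/(6·1)=11/2, b=Δ1−h1·(2M1+M2)/6=-11/2
seg 2: a=-2, c=M2/2=21/2, d=(M3−M2)/(6·1)=-7/2, b=Δ2−h2·(2M2+M3)/6=-1
t_q=11/4 → seg 1, τ=3/4; S=4+-11/2·τ+-6·τ²+11/2·τ³=-151/128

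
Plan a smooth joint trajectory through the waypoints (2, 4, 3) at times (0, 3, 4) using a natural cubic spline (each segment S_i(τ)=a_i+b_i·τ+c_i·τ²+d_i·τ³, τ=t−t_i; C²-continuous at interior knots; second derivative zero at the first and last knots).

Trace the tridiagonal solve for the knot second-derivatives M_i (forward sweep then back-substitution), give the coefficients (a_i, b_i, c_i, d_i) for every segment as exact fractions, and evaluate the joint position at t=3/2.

  seg 0: a=2 b=31/24 c=0 d=-5/72
  seg 1: a=4 b=-7/12 c=-5/8 d=5/24
S(3/2) = 237/64

Δ: Δ0=2/3, Δ1=-1
row 1: diag=8, rhs=-10; c'=1/8, d'=-5/4
back: M1=-5/4
M: M0=0, M1=-5/4, M2=0
seg 0: a=2, c=M0/2=0, d=(M1−M0)/(6·3)=-5/72, b=Δ0−h0·(2M0+M1)/6=31/24
seg 1: a=4, c=M1/2=-5/8, d=(M2−M1)/(6·1)=5/24, b=Δ1−h1·(2M1+M2)/6=-7/12
t_q=3/2 → seg 0, τ=3/2; S=2+31/24·τ+0·τ²+-5/72·τ³=237/64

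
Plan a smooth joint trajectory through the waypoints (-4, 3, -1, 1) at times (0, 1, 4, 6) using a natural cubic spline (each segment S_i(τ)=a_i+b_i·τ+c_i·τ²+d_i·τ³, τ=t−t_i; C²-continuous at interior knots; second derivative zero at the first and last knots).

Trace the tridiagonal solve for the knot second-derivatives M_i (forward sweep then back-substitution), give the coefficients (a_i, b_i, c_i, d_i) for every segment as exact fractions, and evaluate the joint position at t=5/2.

  seg 0: a=-4 b=1762/213 c=0 d=-271/213
  seg 1: a=3 b=949/213 c=-271/71 d=134/213
  seg 2: a=-1 b=-311/213 c=131/71 d=-131/426
S(5/2) = 457/142

Δ: Δ0=7, Δ1=-4/3, Δ2=1
row 1: diag=8, rhs=-50; c'=3/8, d'=-25/4
row 2: denom=10−3·3/8=71/8; d'=(14−3·-25/4)/(71/8)=262/71
back: M2=262/71
back: M1=-25/4−3/8·262/71=-542/71
M: M0=0, M1=-542/71, M2=262/71, M3=0
seg 0: a=-4, c=M0/2=0, d=(M1−M0)/(6·1)=-271/213, b=Δ0−h0·(2M0+M1)/6=1762/213
seg 1: a=3, c=M1/2=-271/71, d=(M2−M1)/(6·3)=134/213, b=Δ1−h1·(2M1+M2)/6=949/213
seg 2: a=-1, c=M2/2=131/71, d=(M3−M2)/(6·2)=-131/426, b=Δ2−h2·(2M2+M3)/6=-311/213
t_q=5/2 → seg 1, τ=3/2; S=3+949/213·τ+-271/71·τ²+134/213·τ³=457/142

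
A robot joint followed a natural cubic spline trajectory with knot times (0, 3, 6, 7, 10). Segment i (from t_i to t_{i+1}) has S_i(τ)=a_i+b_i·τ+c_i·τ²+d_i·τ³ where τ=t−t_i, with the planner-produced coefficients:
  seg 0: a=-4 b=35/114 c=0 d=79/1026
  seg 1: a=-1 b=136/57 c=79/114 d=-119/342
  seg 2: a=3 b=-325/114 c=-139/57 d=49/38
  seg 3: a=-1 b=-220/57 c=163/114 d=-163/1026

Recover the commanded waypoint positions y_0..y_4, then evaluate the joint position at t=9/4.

y_0=-4 y_1=-1 y_2=3 y_3=-1 y_4=-4
S(9/4) = -5915/2432

y_0 = S_0(0) = a_0 = -4
y_1 = S_1(0) = a_1 = -1
y_2 = S_2(0) = a_2 = 3
y_3 = S_3(0) = a_3 = -1
y_4 = S_3(3) = -4
t_q=9/4 is in segment 0 (τ=9/4); S_0(τ)=-5915/2432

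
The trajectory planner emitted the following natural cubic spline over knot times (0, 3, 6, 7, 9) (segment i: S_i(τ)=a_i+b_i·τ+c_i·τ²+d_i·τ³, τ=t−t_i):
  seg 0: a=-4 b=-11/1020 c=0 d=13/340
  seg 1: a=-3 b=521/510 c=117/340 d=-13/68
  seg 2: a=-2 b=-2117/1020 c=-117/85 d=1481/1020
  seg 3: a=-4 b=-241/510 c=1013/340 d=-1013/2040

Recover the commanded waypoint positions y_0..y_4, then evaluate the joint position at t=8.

y_0=-4 y_1=-3 y_2=-2 y_3=-4 y_4=3
S(8) = -1353/680

y_0 = S_0(0) = a_0 = -4
y_1 = S_1(0) = a_1 = -3
y_2 = S_2(0) = a_2 = -2
y_3 = S_3(0) = a_3 = -4
y_4 = S_3(2) = 3
t_q=8 is in segment 3 (τ=1); S_3(τ)=-1353/680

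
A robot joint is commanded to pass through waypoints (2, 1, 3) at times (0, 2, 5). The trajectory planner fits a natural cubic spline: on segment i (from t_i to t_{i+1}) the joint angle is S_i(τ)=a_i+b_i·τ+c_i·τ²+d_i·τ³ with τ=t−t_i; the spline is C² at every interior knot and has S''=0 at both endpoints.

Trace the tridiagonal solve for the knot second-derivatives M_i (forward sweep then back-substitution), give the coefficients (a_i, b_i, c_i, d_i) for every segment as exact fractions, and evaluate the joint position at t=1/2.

  seg 0: a=2 b=-11/15 c=0 d=7/120
  seg 1: a=1 b=-1/30 c=7/20 d=-7/180
S(1/2) = 105/64

Δ: Δ0=-1/2, Δ1=2/3
row 1: diag=10, rhs=7; c'=3/10, d'=7/10
back: M1=7/10
M: M0=0, M1=7/10, M2=0
seg 0: a=2, c=M0/2=0, d=(M1−M0)/(6·2)=7/120, b=Δ0−h0·(2M0+M1)/6=-11/15
seg 1: a=1, c=M1/2=7/20, d=(M2−M1)/(6·3)=-7/180, b=Δ1−h1·(2M1+M2)/6=-1/30
t_q=1/2 → seg 0, τ=1/2; S=2+-11/15·τ+0·τ²+7/120·τ³=105/64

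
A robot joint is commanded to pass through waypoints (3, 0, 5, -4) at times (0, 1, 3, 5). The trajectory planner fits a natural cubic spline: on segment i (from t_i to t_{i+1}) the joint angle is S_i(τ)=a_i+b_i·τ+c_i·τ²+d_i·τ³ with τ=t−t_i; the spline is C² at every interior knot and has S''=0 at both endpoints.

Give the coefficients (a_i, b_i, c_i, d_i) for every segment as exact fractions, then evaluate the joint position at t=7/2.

  seg 0: a=3 b=-95/22 c=0 d=29/22
  seg 1: a=0 b=-4/11 c=87/22 d=-111/88
  seg 2: a=5 b=7/22 c=-159/44 d=53/88
S(7/2) = 3049/704

Δ: Δ0=-3, Δ1=5/2, Δ2=-9/2
row 1: diag=6, rhs=33; c'=1/3, d'=11/2
row 2: denom=8−2·1/3=22/3; d'=(-42−2·11/2)/(22/3)=-159/22
back: M2=-159/22
back: M1=11/2−1/3·-159/22=87/11
M: M0=0, M1=87/11, M2=-159/22, M3=0
seg 0: a=3, c=M0/2=0, d=(M1−M0)/(6·1)=29/22, b=Δ0−h0·(2M0+M1)/6=-95/22
seg 1: a=0, c=M1/2=87/22, d=(M2−M1)/(6·2)=-111/88, b=Δ1−h1·(2M1+M2)/6=-4/11
seg 2: a=5, c=M2/2=-159/44, d=(M3−M2)/(6·2)=53/88, b=Δ2−h2·(2M2+M3)/6=7/22
t_q=7/2 → seg 2, τ=1/2; S=5+7/22·τ+-159/44·τ²+53/88·τ³=3049/704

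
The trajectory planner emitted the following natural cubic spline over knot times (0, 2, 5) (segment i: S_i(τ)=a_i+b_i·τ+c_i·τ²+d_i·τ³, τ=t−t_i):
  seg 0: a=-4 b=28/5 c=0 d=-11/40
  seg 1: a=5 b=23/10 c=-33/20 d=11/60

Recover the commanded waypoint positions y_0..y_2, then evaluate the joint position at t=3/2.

y_0=-4 y_1=5 y_2=2
S(3/2) = 1111/320

y_0 = S_0(0) = a_0 = -4
y_1 = S_1(0) = a_1 = 5
y_2 = S_1(3) = 2
t_q=3/2 is in segment 0 (τ=3/2); S_0(τ)=1111/320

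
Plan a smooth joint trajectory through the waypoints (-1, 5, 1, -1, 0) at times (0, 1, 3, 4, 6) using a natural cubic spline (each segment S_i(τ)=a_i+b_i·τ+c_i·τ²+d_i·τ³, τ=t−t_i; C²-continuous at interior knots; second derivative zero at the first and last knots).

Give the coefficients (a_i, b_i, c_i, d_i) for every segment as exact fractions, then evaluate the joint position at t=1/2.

  seg 0: a=-1 b=1391/186 c=0 d=-275/186
  seg 1: a=5 b=283/93 c=-275/62 d=89/93
  seg 2: a=1 b=-299/93 c=81/62 d=-17/186
  seg 3: a=-1 b=-163/186 c=32/31 d=-16/93
S(1/2) = 1267/496

Δ: Δ0=6, Δ1=-2, Δ2=-2, Δ3=1/2
row 1: diag=6, rhs=-48; c'=1/3, d'=-8
row 2: denom=6−2·1/3=16/3; d'=(0−2·-8)/(16/3)=3
row 3: denom=6−1·3/16=93/16; d'=(15−1·3)/(93/16)=64/31
back: M3=64/31
back: M2=3−3/16·64/31=81/31
back: M1=-8−1/3·81/31=-275/31
M: M0=0, M1=-275/31, M2=81/31, M3=64/31, M4=0
seg 0: a=-1, c=M0/2=0, d=(M1−M0)/(6·1)=-275/186, b=Δ0−h0·(2M0+M1)/6=1391/186
seg 1: a=5, c=M1/2=-275/62, d=(M2−M1)/(6·2)=89/93, b=Δ1−h1·(2M1+M2)/6=283/93
seg 2: a=1, c=M2/2=81/62, d=(M3−M2)/(6·1)=-17/186, b=Δ2−h2·(2M2+M3)/6=-299/93
seg 3: a=-1, c=M3/2=32/31, d=(M4−M3)/(6·2)=-16/93, b=Δ3−h3·(2M3+M4)/6=-163/186
t_q=1/2 → seg 0, τ=1/2; S=-1+1391/186·τ+0·τ²+-275/186·τ³=1267/496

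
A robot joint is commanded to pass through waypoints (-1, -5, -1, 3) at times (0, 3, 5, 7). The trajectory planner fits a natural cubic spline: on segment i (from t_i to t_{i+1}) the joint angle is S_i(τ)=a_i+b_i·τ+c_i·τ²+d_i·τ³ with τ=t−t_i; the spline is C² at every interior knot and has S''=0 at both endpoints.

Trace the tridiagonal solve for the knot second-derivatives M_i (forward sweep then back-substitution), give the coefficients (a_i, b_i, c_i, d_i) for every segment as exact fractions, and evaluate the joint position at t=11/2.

  seg 0: a=-1 b=-136/57 c=0 d=20/171
  seg 1: a=-5 b=44/57 c=20/19 d=-25/114
  seg 2: a=-1 b=134/57 c=-5/19 d=5/114
S(11/2) = 35/304

Δ: Δ0=-4/3, Δ1=2, Δ2=2
row 1: diag=10, rhs=20; c'=1/5, d'=2
row 2: denom=8−2·1/5=38/5; d'=(0−2·2)/(38/5)=-10/19
back: M2=-10/19
back: M1=2−1/5·-10/19=40/19
M: M0=0, M1=40/19, M2=-10/19, M3=0
seg 0: a=-1, c=M0/2=0, d=(M1−M0)/(6·3)=20/171, b=Δ0−h0·(2M0+M1)/6=-136/57
seg 1: a=-5, c=M1/2=20/19, d=(M2−M1)/(6·2)=-25/114, b=Δ1−h1·(2M1+M2)/6=44/57
seg 2: a=-1, c=M2/2=-5/19, d=(M3−M2)/(6·2)=5/114, b=Δ2−h2·(2M2+M3)/6=134/57
t_q=11/2 → seg 2, τ=1/2; S=-1+134/57·τ+-5/19·τ²+5/114·τ³=35/304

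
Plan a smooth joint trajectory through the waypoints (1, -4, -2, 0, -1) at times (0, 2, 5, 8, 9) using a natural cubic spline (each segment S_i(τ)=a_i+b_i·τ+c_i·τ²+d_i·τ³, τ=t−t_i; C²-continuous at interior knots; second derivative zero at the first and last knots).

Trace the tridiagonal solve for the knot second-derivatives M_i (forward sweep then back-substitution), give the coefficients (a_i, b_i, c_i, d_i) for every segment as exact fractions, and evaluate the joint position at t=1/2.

Δ: Δ0=-5/2, Δ1=2/3, Δ2=2/3, Δ3=-1
row 1: diag=10, rhs=19; c'=3/10, d'=19/10
row 2: denom=12−3·3/10=111/10; d'=(0−3·19/10)/(111/10)=-19/37
row 3: denom=8−3·10/37=266/37; d'=(-10−3·-19/37)/(266/37)=-313/266
back: M3=-313/266
back: M2=-19/37−10/37·-313/266=-26/133
back: M1=19/10−3/10·-26/133=521/266
M: M0=0, M1=521/266, M2=-26/133, M3=-313/266, M4=0
seg 0: a=1, c=M0/2=0, d=(M1−M0)/(6·2)=521/3192, b=Δ0−h0·(2M0+M1)/6=-1258/399
seg 1: a=-4, c=M1/2=521/532, d=(M2−M1)/(6·3)=-191/1596, b=Δ1−h1·(2M1+M2)/6=-953/798
seg 2: a=-2, c=M2/2=-13/133, d=(M3−M2)/(6·3)=-29/532, b=Δ2−h2·(2M2+M3)/6=2315/1596
seg 3: a=0, c=M3/2=-313/532, d=(M4−M3)/(6·1)=313/1596, b=Δ3−h3·(2M3+M4)/6=-485/798
t_q=1/2 → seg 0, τ=1/2; S=1+-1258/399·τ+0·τ²+521/3192·τ³=-4733/8512

  seg 0: a=1 b=-1258/399 c=0 d=521/3192
  seg 1: a=-4 b=-953/798 c=521/532 d=-191/1596
  seg 2: a=-2 b=2315/1596 c=-13/133 d=-29/532
  seg 3: a=0 b=-485/798 c=-313/532 d=313/1596
S(1/2) = -4733/8512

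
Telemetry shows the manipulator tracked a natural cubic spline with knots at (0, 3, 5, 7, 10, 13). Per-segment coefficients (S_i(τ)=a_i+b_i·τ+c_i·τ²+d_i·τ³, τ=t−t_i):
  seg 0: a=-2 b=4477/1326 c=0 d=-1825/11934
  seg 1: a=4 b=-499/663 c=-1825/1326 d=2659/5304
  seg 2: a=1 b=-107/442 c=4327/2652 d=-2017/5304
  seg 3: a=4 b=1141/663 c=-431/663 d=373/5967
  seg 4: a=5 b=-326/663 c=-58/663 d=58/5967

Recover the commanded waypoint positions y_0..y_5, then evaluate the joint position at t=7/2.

y_0 = S_0(0) = a_0 = -2
y_1 = S_1(0) = a_1 = 4
y_2 = S_2(0) = a_2 = 1
y_3 = S_3(0) = a_3 = 4
y_4 = S_4(0) = a_4 = 5
y_5 = S_4(3) = 3
t_q=7/2 is in segment 1 (τ=1/2); S_1(τ)=47273/14144

y_0=-2 y_1=4 y_2=1 y_3=4 y_4=5 y_5=3
S(7/2) = 47273/14144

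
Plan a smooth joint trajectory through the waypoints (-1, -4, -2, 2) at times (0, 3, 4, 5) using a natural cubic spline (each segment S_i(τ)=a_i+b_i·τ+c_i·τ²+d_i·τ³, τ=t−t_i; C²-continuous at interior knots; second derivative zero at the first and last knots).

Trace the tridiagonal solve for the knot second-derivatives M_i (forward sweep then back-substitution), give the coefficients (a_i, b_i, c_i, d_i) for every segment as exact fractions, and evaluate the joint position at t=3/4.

  seg 0: a=-1 b=-61/31 c=0 d=10/93
  seg 1: a=-4 b=29/31 c=30/31 d=3/31
  seg 2: a=-2 b=98/31 c=39/31 d=-13/31
S(3/4) = -2411/992

Δ: Δ0=-1, Δ1=2, Δ2=4
row 1: diag=8, rhs=18; c'=1/8, d'=9/4
row 2: denom=4−1·1/8=31/8; d'=(12−1·9/4)/(31/8)=78/31
back: M2=78/31
back: M1=9/4−1/8·78/31=60/31
M: M0=0, M1=60/31, M2=78/31, M3=0
seg 0: a=-1, c=M0/2=0, d=(M1−M0)/(6·3)=10/93, b=Δ0−h0·(2M0+M1)/6=-61/31
seg 1: a=-4, c=M1/2=30/31, d=(M2−M1)/(6·1)=3/31, b=Δ1−h1·(2M1+M2)/6=29/31
seg 2: a=-2, c=M2/2=39/31, d=(M3−M2)/(6·1)=-13/31, b=Δ2−h2·(2M2+M3)/6=98/31
t_q=3/4 → seg 0, τ=3/4; S=-1+-61/31·τ+0·τ²+10/93·τ³=-2411/992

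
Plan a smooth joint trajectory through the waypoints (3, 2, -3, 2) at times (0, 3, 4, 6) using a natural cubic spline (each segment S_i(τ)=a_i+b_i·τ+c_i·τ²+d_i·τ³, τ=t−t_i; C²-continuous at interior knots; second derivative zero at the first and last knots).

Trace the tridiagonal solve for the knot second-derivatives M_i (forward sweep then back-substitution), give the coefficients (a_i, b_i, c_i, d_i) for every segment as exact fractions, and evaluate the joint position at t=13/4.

Δ: Δ0=-1/3, Δ1=-5, Δ2=5/2
row 1: diag=8, rhs=-28; c'=1/8, d'=-7/2
row 2: denom=6−1·1/8=47/8; d'=(45−1·-7/2)/(47/8)=388/47
back: M2=388/47
back: M1=-7/2−1/8·388/47=-213/47
M: M0=0, M1=-213/47, M2=388/47, M3=0
seg 0: a=3, c=M0/2=0, d=(M1−M0)/(6·3)=-71/282, b=Δ0−h0·(2M0+M1)/6=545/282
seg 1: a=2, c=M1/2=-213/94, d=(M2−M1)/(6·1)=601/282, b=Δ1−h1·(2M1+M2)/6=-686/141
seg 2: a=-3, c=M2/2=194/47, d=(M3−M2)/(6·2)=-97/141, b=Δ2−h2·(2M2+M3)/6=-847/282
t_q=13/4 → seg 1, τ=1/4; S=2+-686/141·τ+-213/94·τ²+601/282·τ³=4063/6016

  seg 0: a=3 b=545/282 c=0 d=-71/282
  seg 1: a=2 b=-686/141 c=-213/94 d=601/282
  seg 2: a=-3 b=-847/282 c=194/47 d=-97/141
S(13/4) = 4063/6016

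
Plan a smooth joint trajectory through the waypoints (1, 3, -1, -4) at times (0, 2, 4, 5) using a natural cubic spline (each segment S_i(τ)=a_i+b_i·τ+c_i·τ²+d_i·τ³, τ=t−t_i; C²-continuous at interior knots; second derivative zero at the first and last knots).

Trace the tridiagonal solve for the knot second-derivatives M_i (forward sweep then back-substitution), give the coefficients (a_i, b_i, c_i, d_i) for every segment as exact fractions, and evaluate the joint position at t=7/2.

Δ: Δ0=1, Δ1=-2, Δ2=-3
row 1: diag=8, rhs=-18; c'=1/4, d'=-9/4
row 2: denom=6−2·1/4=11/2; d'=(-6−2·-9/4)/(11/2)=-3/11
back: M2=-3/11
back: M1=-9/4−1/4·-3/11=-24/11
M: M0=0, M1=-24/11, M2=-3/11, M3=0
seg 0: a=1, c=M0/2=0, d=(M1−M0)/(6·2)=-2/11, b=Δ0−h0·(2M0+M1)/6=19/11
seg 1: a=3, c=M1/2=-12/11, d=(M2−M1)/(6·2)=7/44, b=Δ1−h1·(2M1+M2)/6=-5/11
seg 2: a=-1, c=M2/2=-3/22, d=(M3−M2)/(6·1)=1/22, b=Δ2−h2·(2M2+M3)/6=-32/11
t_q=7/2 → seg 1, τ=3/2; S=3+-5/11·τ+-12/11·τ²+7/44·τ³=141/352

  seg 0: a=1 b=19/11 c=0 d=-2/11
  seg 1: a=3 b=-5/11 c=-12/11 d=7/44
  seg 2: a=-1 b=-32/11 c=-3/22 d=1/22
S(7/2) = 141/352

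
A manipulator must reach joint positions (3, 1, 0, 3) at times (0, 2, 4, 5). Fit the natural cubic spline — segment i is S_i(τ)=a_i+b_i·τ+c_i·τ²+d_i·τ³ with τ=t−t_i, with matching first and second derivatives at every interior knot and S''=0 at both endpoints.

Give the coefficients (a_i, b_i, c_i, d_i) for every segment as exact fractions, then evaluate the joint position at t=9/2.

Δ: Δ0=-1, Δ1=-1/2, Δ2=3
row 1: diag=8, rhs=3; c'=1/4, d'=3/8
row 2: denom=6−2·1/4=11/2; d'=(21−2·3/8)/(11/2)=81/22
back: M2=81/22
back: M1=3/8−1/4·81/22=-6/11
M: M0=0, M1=-6/11, M2=81/22, M3=0
seg 0: a=3, c=M0/2=0, d=(M1−M0)/(6·2)=-1/22, b=Δ0−h0·(2M0+M1)/6=-9/11
seg 1: a=1, c=M1/2=-3/11, d=(M2−M1)/(6·2)=31/88, b=Δ1−h1·(2M1+M2)/6=-15/11
seg 2: a=0, c=M2/2=81/44, d=(M3−M2)/(6·1)=-27/44, b=Δ2−h2·(2M2+M3)/6=39/22
t_q=9/2 → seg 2, τ=1/2; S=0+39/22·τ+81/44·τ²+-27/44·τ³=447/352

  seg 0: a=3 b=-9/11 c=0 d=-1/22
  seg 1: a=1 b=-15/11 c=-3/11 d=31/88
  seg 2: a=0 b=39/22 c=81/44 d=-27/44
S(9/2) = 447/352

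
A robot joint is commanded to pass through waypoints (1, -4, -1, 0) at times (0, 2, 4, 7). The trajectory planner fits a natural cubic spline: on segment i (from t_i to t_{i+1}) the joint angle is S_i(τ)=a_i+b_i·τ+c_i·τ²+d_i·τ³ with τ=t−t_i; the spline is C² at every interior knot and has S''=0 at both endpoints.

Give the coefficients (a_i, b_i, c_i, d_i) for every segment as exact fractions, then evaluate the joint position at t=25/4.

Δ: Δ0=-5/2, Δ1=3/2, Δ2=1/3
row 1: diag=8, rhs=24; c'=1/4, d'=3
row 2: denom=10−2·1/4=19/2; d'=(-7−2·3)/(19/2)=-26/19
back: M2=-26/19
back: M1=3−1/4·-26/19=127/38
M: M0=0, M1=127/38, M2=-26/19, M3=0
seg 0: a=1, c=M0/2=0, d=(M1−M0)/(6·2)=127/456, b=Δ0−h0·(2M0+M1)/6=-206/57
seg 1: a=-4, c=M1/2=127/76, d=(M2−M1)/(6·2)=-179/456, b=Δ1−h1·(2M1+M2)/6=-31/114
seg 2: a=-1, c=M2/2=-13/19, d=(M3−M2)/(6·3)=13/171, b=Δ2−h2·(2M2+M3)/6=97/57
t_q=25/4 → seg 2, τ=9/4; S=-1+97/57·τ+-13/19·τ²+13/171·τ³=281/1216

  seg 0: a=1 b=-206/57 c=0 d=127/456
  seg 1: a=-4 b=-31/114 c=127/76 d=-179/456
  seg 2: a=-1 b=97/57 c=-13/19 d=13/171
S(25/4) = 281/1216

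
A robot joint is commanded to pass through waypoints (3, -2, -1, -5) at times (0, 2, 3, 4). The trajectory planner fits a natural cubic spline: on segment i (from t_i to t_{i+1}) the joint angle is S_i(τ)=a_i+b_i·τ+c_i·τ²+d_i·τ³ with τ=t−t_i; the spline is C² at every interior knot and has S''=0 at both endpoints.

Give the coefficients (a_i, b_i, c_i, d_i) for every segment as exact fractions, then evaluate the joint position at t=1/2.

Δ: Δ0=-5/2, Δ1=1, Δ2=-4
row 1: diag=6, rhs=21; c'=1/6, d'=7/2
row 2: denom=4−1·1/6=23/6; d'=(-30−1·7/2)/(23/6)=-201/23
back: M2=-201/23
back: M1=7/2−1/6·-201/23=114/23
M: M0=0, M1=114/23, M2=-201/23, M3=0
seg 0: a=3, c=M0/2=0, d=(M1−M0)/(6·2)=19/46, b=Δ0−h0·(2M0+M1)/6=-191/46
seg 1: a=-2, c=M1/2=57/23, d=(M2−M1)/(6·1)=-105/46, b=Δ1−h1·(2M1+M2)/6=37/46
seg 2: a=-1, c=M2/2=-201/46, d=(M3−M2)/(6·1)=67/46, b=Δ2−h2·(2M2+M3)/6=-25/23
t_q=1/2 → seg 0, τ=1/2; S=3+-191/46·τ+0·τ²+19/46·τ³=359/368

  seg 0: a=3 b=-191/46 c=0 d=19/46
  seg 1: a=-2 b=37/46 c=57/23 d=-105/46
  seg 2: a=-1 b=-25/23 c=-201/46 d=67/46
S(1/2) = 359/368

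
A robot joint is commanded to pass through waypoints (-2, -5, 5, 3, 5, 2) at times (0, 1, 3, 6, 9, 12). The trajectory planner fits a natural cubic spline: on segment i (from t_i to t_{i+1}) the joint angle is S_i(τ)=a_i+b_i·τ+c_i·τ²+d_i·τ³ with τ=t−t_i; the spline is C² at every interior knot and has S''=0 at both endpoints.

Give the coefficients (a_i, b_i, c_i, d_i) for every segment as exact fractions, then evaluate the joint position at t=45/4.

  seg 0: a=-2 b=-449/96 c=0 d=161/96
  seg 1: a=-5 b=17/48 c=161/32 d=-65/48
  seg 2: a=5 b=203/48 c=-99/32 d=421/864
  seg 3: a=3 b=-113/96 c=31/24 d=-65/288
  seg 4: a=5 b=23/48 c=-71/96 d=71/864
S(45/4) = 6697/2048

Δ: Δ0=-3, Δ1=5, Δ2=-2/3, Δ3=2/3, Δ4=-1
row 1: diag=6, rhs=48; c'=1/3, d'=8
row 2: denom=10−2·1/3=28/3; d'=(-34−2·8)/(28/3)=-75/14
row 3: denom=12−3·9/28=309/28; d'=(8−3·-75/14)/(309/28)=674/309
row 4: denom=12−3·28/103=1152/103; d'=(-10−3·674/309)/(1152/103)=-71/48
back: M4=-71/48
back: M3=674/309−28/103·-71/48=31/12
back: M2=-75/14−9/28·31/12=-99/16
back: M1=8−1/3·-99/16=161/16
M: M0=0, M1=161/16, M2=-99/16, M3=31/12, M4=-71/48, M5=0
seg 0: a=-2, c=M0/2=0, d=(M1−M0)/(6·1)=161/96, b=Δ0−h0·(2M0+M1)/6=-449/96
seg 1: a=-5, c=M1/2=161/32, d=(M2−M1)/(6·2)=-65/48, b=Δ1−h1·(2M1+M2)/6=17/48
seg 2: a=5, c=M2/2=-99/32, d=(M3−M2)/(6·3)=421/864, b=Δ2−h2·(2M2+M3)/6=203/48
seg 3: a=3, c=M3/2=31/24, d=(M4−M3)/(6·3)=-65/288, b=Δ3−h3·(2M3+M4)/6=-113/96
seg 4: a=5, c=M4/2=-71/96, d=(M5−M4)/(6·3)=71/864, b=Δ4−h4·(2M4+M5)/6=23/48
t_q=45/4 → seg 4, τ=9/4; S=5+23/48·τ+-71/96·τ²+71/864·τ³=6697/2048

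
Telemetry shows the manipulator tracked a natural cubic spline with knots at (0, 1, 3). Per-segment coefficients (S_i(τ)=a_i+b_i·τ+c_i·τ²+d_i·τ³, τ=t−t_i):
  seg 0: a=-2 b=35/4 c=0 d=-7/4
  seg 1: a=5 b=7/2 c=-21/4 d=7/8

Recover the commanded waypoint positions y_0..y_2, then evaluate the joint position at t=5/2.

y_0=-2 y_1=5 y_2=-2
S(5/2) = 89/64

y_0 = S_0(0) = a_0 = -2
y_1 = S_1(0) = a_1 = 5
y_2 = S_1(2) = -2
t_q=5/2 is in segment 1 (τ=3/2); S_1(τ)=89/64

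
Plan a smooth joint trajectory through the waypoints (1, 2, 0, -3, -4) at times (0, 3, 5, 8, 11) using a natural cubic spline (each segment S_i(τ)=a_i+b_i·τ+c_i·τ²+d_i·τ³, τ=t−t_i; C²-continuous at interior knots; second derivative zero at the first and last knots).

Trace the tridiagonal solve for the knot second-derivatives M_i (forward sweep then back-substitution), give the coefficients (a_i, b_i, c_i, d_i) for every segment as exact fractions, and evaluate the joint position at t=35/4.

Δ: Δ0=1/3, Δ1=-1, Δ2=-1, Δ3=-1/3
row 1: diag=10, rhs=-8; c'=1/5, d'=-4/5
row 2: denom=10−2·1/5=48/5; d'=(0−2·-4/5)/(48/5)=1/6
row 3: denom=12−3·5/16=177/16; d'=(4−3·1/6)/(177/16)=56/177
back: M3=56/177
back: M2=1/6−5/16·56/177=4/59
back: M1=-4/5−1/5·4/59=-48/59
M: M0=0, M1=-48/59, M2=4/59, M3=56/177, M4=0
seg 0: a=1, c=M0/2=0, d=(M1−M0)/(6·3)=-8/177, b=Δ0−h0·(2M0+M1)/6=131/177
seg 1: a=2, c=M1/2=-24/59, d=(M2−M1)/(6·2)=13/177, b=Δ1−h1·(2M1+M2)/6=-85/177
seg 2: a=0, c=M2/2=2/59, d=(M3−M2)/(6·3)=22/1593, b=Δ2−h2·(2M2+M3)/6=-217/177
seg 3: a=-3, c=M3/2=28/177, d=(M4−M3)/(6·3)=-28/1593, b=Δ3−h3·(2M3+M4)/6=-115/177
t_q=35/4 → seg 3, τ=3/4; S=-3+-115/177·τ+28/177·τ²+-28/1593·τ³=-3215/944

  seg 0: a=1 b=131/177 c=0 d=-8/177
  seg 1: a=2 b=-85/177 c=-24/59 d=13/177
  seg 2: a=0 b=-217/177 c=2/59 d=22/1593
  seg 3: a=-3 b=-115/177 c=28/177 d=-28/1593
S(35/4) = -3215/944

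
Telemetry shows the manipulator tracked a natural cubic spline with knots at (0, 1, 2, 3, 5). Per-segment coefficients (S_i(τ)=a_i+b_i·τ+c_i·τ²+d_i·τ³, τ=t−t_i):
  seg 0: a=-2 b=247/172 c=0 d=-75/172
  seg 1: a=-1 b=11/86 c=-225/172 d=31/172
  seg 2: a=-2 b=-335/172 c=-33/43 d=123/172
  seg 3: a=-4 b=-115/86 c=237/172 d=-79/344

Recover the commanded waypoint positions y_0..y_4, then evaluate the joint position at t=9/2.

y_0 = S_0(0) = a_0 = -2
y_1 = S_1(0) = a_1 = -1
y_2 = S_2(0) = a_2 = -2
y_3 = S_3(0) = a_3 = -4
y_4 = S_3(2) = -3
t_q=9/2 is in segment 3 (τ=3/2); S_3(τ)=-10129/2752

y_0=-2 y_1=-1 y_2=-2 y_3=-4 y_4=-3
S(9/2) = -10129/2752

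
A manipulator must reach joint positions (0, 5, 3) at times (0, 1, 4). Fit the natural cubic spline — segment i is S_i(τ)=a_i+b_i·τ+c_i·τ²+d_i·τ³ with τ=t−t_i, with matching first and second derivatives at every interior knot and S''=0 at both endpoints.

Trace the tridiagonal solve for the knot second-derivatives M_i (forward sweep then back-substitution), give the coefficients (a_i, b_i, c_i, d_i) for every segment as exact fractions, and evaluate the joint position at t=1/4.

Δ: Δ0=5, Δ1=-2/3
row 1: diag=8, rhs=-34; c'=3/8, d'=-17/4
back: M1=-17/4
M: M0=0, M1=-17/4, M2=0
seg 0: a=0, c=M0/2=0, d=(M1−M0)/(6·1)=-17/24, b=Δ0−h0·(2M0+M1)/6=137/24
seg 1: a=5, c=M1/2=-17/8, d=(M2−M1)/(6·3)=17/72, b=Δ1−h1·(2M1+M2)/6=43/12
t_q=1/4 → seg 0, τ=1/4; S=0+137/24·τ+0·τ²+-17/24·τ³=725/512

  seg 0: a=0 b=137/24 c=0 d=-17/24
  seg 1: a=5 b=43/12 c=-17/8 d=17/72
S(1/4) = 725/512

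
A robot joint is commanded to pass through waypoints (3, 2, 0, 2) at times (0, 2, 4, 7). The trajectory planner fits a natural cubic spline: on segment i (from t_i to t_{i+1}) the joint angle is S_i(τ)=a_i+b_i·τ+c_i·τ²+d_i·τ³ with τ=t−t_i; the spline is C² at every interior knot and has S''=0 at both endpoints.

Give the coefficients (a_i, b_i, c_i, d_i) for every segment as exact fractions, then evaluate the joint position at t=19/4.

Δ: Δ0=-1/2, Δ1=-1, Δ2=2/3
row 1: diag=8, rhs=-3; c'=1/4, d'=-3/8
row 2: denom=10−2·1/4=19/2; d'=(10−2·-3/8)/(19/2)=43/38
back: M2=43/38
back: M1=-3/8−1/4·43/38=-25/38
M: M0=0, M1=-25/38, M2=43/38, M3=0
seg 0: a=3, c=M0/2=0, d=(M1−M0)/(6·2)=-25/456, b=Δ0−h0·(2M0+M1)/6=-16/57
seg 1: a=2, c=M1/2=-25/76, d=(M2−M1)/(6·2)=17/114, b=Δ1−h1·(2M1+M2)/6=-107/114
seg 2: a=0, c=M2/2=43/76, d=(M3−M2)/(6·3)=-43/684, b=Δ2−h2·(2M2+M3)/6=-53/114
t_q=19/4 → seg 2, τ=3/4; S=0+-53/114·τ+43/76·τ²+-43/684·τ³=-277/4864

  seg 0: a=3 b=-16/57 c=0 d=-25/456
  seg 1: a=2 b=-107/114 c=-25/76 d=17/114
  seg 2: a=0 b=-53/114 c=43/76 d=-43/684
S(19/4) = -277/4864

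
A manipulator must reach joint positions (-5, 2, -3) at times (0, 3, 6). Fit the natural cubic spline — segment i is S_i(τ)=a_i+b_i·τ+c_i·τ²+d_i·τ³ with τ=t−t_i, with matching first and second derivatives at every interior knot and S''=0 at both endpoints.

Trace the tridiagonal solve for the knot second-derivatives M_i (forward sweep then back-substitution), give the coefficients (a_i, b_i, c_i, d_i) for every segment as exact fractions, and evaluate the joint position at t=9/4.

Δ: Δ0=7/3, Δ1=-5/3
row 1: diag=12, rhs=-24; c'=1/4, d'=-2
back: M1=-2
M: M0=0, M1=-2, M2=0
seg 0: a=-5, c=M0/2=0, d=(M1−M0)/(6·3)=-1/9, b=Δ0−h0·(2M0+M1)/6=10/3
seg 1: a=2, c=M1/2=-1, d=(M2−M1)/(6·3)=1/9, b=Δ1−h1·(2M1+M2)/6=1/3
t_q=9/4 → seg 0, τ=9/4; S=-5+10/3·τ+0·τ²+-1/9·τ³=79/64

  seg 0: a=-5 b=10/3 c=0 d=-1/9
  seg 1: a=2 b=1/3 c=-1 d=1/9
S(9/4) = 79/64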